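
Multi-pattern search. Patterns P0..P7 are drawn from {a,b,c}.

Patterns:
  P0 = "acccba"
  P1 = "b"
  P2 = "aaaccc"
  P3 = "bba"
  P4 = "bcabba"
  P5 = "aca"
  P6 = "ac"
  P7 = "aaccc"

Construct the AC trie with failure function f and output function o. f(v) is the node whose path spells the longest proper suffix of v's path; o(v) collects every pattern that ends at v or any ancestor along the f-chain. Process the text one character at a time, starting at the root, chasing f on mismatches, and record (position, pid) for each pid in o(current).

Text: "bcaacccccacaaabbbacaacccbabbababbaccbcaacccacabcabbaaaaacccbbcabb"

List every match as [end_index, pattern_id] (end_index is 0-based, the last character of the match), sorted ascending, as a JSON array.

Build:
Trie nodes:
  n0 'ε': a→1 b→7
  n1 'a': a→8 c→2
  n2 'ac': a→20 c→3  [P6 ends]
  n3 'acc': c→4
  n4 'accc': b→5
  n5 'acccb': a→6
  n6 'acccba': ·  [P0 ends]
  n7 'b': b→13 c→15  [P1 ends]
  n8 'aa': a→9 c→21
  n9 'aaa': c→10
  n10 'aaac': c→11
  n11 'aaacc': c→12
  n12 'aaaccc': ·  [P2 ends]
  n13 'bb': a→14
  n14 'bba': ·  [P3 ends]
  n15 'bc': a→16
  n16 'bca': b→17
  n17 'bcab': b→18
  n18 'bcabb': a→19
  n19 'bcabba': ·  [P4 ends]
  n20 'aca': ·  [P5 ends]
  n21 'aac': c→22
  n22 'aacc': c→23
  n23 'aaccc': ·  [P7 ends]

Failure links (BFS by depth):
  n1('a'): parent n0 fail=0; on 'a' 0 → fail=0;  out ∅∪∅=∅
  n7('b'): parent n0 fail=0; on 'b' 0 → fail=0;  out {1}∪∅={1}
  n2('ac'): parent n1 fail=0; on 'c' 0 → fail=0;  out {6}∪∅={6}
  n8('aa'): parent n1 fail=0; on 'a' 0 → fail=1;  out ∅∪∅=∅
  n13('bb'): parent n7 fail=0; on 'b' 0 → fail=7;  out ∅∪{1}={1}
  n15('bc'): parent n7 fail=0; on 'c' 0 → fail=0;  out ∅∪∅=∅
  n3('acc'): parent n2 fail=0; on 'c' 0 → fail=0;  out ∅∪∅=∅
  n9('aaa'): parent n8 fail=1; on 'a' 1 → fail=8;  out ∅∪∅=∅
  n14('bba'): parent n13 fail=7; on 'a' 7→0 → fail=1;  out {3}∪∅={3}
  n16('bca'): parent n15 fail=0; on 'a' 0 → fail=1;  out ∅∪∅=∅
  n20('aca'): parent n2 fail=0; on 'a' 0 → fail=1;  out {5}∪∅={5}
  n21('aac'): parent n8 fail=1; on 'c' 1 → fail=2;  out ∅∪{6}={6}
  n4('accc'): parent n3 fail=0; on 'c' 0 → fail=0;  out ∅∪∅=∅
  n10('aaac'): parent n9 fail=8; on 'c' 8 → fail=21;  out ∅∪{6}={6}
  n17('bcab'): parent n16 fail=1; on 'b' 1→0 → fail=7;  out ∅∪{1}={1}
  n22('aacc'): parent n21 fail=2; on 'c' 2 → fail=3;  out ∅∪∅=∅
  n5('acccb'): parent n4 fail=0; on 'b' 0 → fail=7;  out ∅∪{1}={1}
  n11('aaacc'): parent n10 fail=21; on 'c' 21 → fail=22;  out ∅∪∅=∅
  n18('bcabb'): parent n17 fail=7; on 'b' 7 → fail=13;  out ∅∪{1}={1}
  n23('aaccc'): parent n22 fail=3; on 'c' 3 → fail=4;  out {7}∪∅={7}
  n6('acccba'): parent n5 fail=7; on 'a' 7→0 → fail=1;  out {0}∪∅={0}
  n12('aaaccc'): parent n11 fail=22; on 'c' 22 → fail=23;  out {2}∪{7}={2,7}
  n19('bcabba'): parent n18 fail=13; on 'a' 13 → fail=14;  out {4}∪{3}={3,4}

Scan:
pos 0 'b': at 7  emit P1@[0:0]
pos 1 'c': at 15
pos 2 'a': at 16
pos 3 'a': at 8 (via fail)
pos 4 'c': at 21  emit P6@[3:4]
pos 5 'c': at 22
pos 6 'c': at 23  emit P7@[2:6]
pos 7 'c': at 0 (via fail)
pos 8 'c': at 0
pos 9 'a': at 1
pos 10 'c': at 2  emit P6@[9:10]
pos 11 'a': at 20  emit P5@[9:11]
pos 12 'a': at 8 (via fail)
pos 13 'a': at 9
pos 14 'b': at 7 (via fail)  emit P1@[14:14]
pos 15 'b': at 13  emit P1@[15:15]
pos 16 'b': at 13 (via fail)  emit P1@[16:16]
pos 17 'a': at 14  emit P3@[15:17]
pos 18 'c': at 2 (via fail)  emit P6@[17:18]
pos 19 'a': at 20  emit P5@[17:19]
pos 20 'a': at 8 (via fail)
pos 21 'c': at 21  emit P6@[20:21]
pos 22 'c': at 22
pos 23 'c': at 23  emit P7@[19:23]
pos 24 'b': at 5 (via fail)  emit P1@[24:24]
pos 25 'a': at 6  emit P0@[20:25]
pos 26 'b': at 7 (via fail)  emit P1@[26:26]
pos 27 'b': at 13  emit P1@[27:27]
pos 28 'a': at 14  emit P3@[26:28]
pos 29 'b': at 7 (via fail)  emit P1@[29:29]
pos 30 'a': at 1 (via fail)
pos 31 'b': at 7 (via fail)  emit P1@[31:31]
pos 32 'b': at 13  emit P1@[32:32]
pos 33 'a': at 14  emit P3@[31:33]
pos 34 'c': at 2 (via fail)  emit P6@[33:34]
pos 35 'c': at 3
pos 36 'b': at 7 (via fail)  emit P1@[36:36]
pos 37 'c': at 15
pos 38 'a': at 16
pos 39 'a': at 8 (via fail)
pos 40 'c': at 21  emit P6@[39:40]
pos 41 'c': at 22
pos 42 'c': at 23  emit P7@[38:42]
pos 43 'a': at 1 (via fail)
pos 44 'c': at 2  emit P6@[43:44]
pos 45 'a': at 20  emit P5@[43:45]
pos 46 'b': at 7 (via fail)  emit P1@[46:46]
pos 47 'c': at 15
pos 48 'a': at 16
pos 49 'b': at 17  emit P1@[49:49]
pos 50 'b': at 18  emit P1@[50:50]
pos 51 'a': at 19  emit P3@[49:51],P4@[46:51]
pos 52 'a': at 8 (via fail)
pos 53 'a': at 9
pos 54 'a': at 9 (via fail)
pos 55 'a': at 9 (via fail)
pos 56 'c': at 10  emit P6@[55:56]
pos 57 'c': at 11
pos 58 'c': at 12  emit P2@[53:58],P7@[54:58]
pos 59 'b': at 5 (via fail)  emit P1@[59:59]
pos 60 'b': at 13 (via fail)  emit P1@[60:60]
pos 61 'c': at 15 (via fail)
pos 62 'a': at 16
pos 63 'b': at 17  emit P1@[63:63]
pos 64 'b': at 18  emit P1@[64:64]

All matches (sorted): [[0,1],[4,6],[6,7],[10,6],[11,5],[14,1],[15,1],[16,1],[17,3],[18,6],[19,5],[21,6],[23,7],[24,1],[25,0],[26,1],[27,1],[28,3],[29,1],[31,1],[32,1],[33,3],[34,6],[36,1],[40,6],[42,7],[44,6],[45,5],[46,1],[49,1],[50,1],[51,3],[51,4],[56,6],[58,2],[58,7],[59,1],[60,1],[63,1],[64,1]]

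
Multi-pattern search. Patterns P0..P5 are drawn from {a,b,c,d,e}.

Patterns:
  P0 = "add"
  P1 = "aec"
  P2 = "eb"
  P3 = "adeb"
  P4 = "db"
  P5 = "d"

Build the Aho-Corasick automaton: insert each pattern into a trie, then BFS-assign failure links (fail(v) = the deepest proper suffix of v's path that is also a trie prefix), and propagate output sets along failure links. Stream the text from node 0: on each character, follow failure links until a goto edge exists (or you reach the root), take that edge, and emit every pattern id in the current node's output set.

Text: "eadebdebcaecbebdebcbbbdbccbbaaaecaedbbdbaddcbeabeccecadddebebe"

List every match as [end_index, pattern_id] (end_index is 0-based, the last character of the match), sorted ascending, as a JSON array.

Build automaton:
Trie nodes:
  0='ε' goto a→1 d→10 e→6
  1='a' goto d→2 e→4
  2='ad' goto d→3 e→8
  3='add' goto ·  ←P0
  4='ae' goto c→5
  5='aec' goto ·  ←P1
  6='e' goto b→7
  7='eb' goto ·  ←P2
  8='ade' goto b→9
  9='adeb' goto ·  ←P3
  10='d' goto b→11  ←P5
  11='db' goto ·  ←P4

Failure links (BFS by depth):
  n1('a'): parent n0 fail=0; on 'a' 0 → fail=0;  out ∅∪∅=∅
  n6('e'): parent n0 fail=0; on 'e' 0 → fail=0;  out ∅∪∅=∅
  n10('d'): parent n0 fail=0; on 'd' 0 → fail=0;  out {5}∪∅={5}
  n2('ad'): parent n1 fail=0; on 'd' 0 → fail=10;  out ∅∪{5}={5}
  n4('ae'): parent n1 fail=0; on 'e' 0 → fail=6;  out ∅∪∅=∅
  n7('eb'): parent n6 fail=0; on 'b' 0 → fail=0;  out {2}∪∅={2}
  n11('db'): parent n10 fail=0; on 'b' 0 → fail=0;  out {4}∪∅={4}
  n3('add'): parent n2 fail=10; on 'd' 10→0 → fail=10;  out {0}∪{5}={0,5}
  n5('aec'): parent n4 fail=6; on 'c' 6→0 → fail=0;  out {1}∪∅={1}
  n8('ade'): parent n2 fail=10; on 'e' 10→0 → fail=6;  out ∅∪∅=∅
  n9('adeb'): parent n8 fail=6; on 'b' 6 → fail=7;  out {3}∪{2}={2,3}

Run:
pos 0 'e': at 6
pos 1 'a': at 1 (fail-walked)
pos 2 'd': at 2  → match P5@[2:2]
pos 3 'e': at 8
pos 4 'b': at 9  → match P2@[3:4],P3@[1:4]
pos 5 'd': at 10 (fail-walked)  → match P5@[5:5]
pos 6 'e': at 6 (fail-walked)
pos 7 'b': at 7  → match P2@[6:7]
pos 8 'c': at 0 (fail-walked)
pos 9 'a': at 1
pos 10 'e': at 4
pos 11 'c': at 5  → match P1@[9:11]
pos 12 'b': at 0 (fail-walked)
pos 13 'e': at 6
pos 14 'b': at 7  → match P2@[13:14]
pos 15 'd': at 10 (fail-walked)  → match P5@[15:15]
pos 16 'e': at 6 (fail-walked)
pos 17 'b': at 7  → match P2@[16:17]
pos 18 'c': at 0 (fail-walked)
pos 19 'b': at 0
pos 20 'b': at 0
pos 21 'b': at 0
pos 22 'd': at 10  → match P5@[22:22]
pos 23 'b': at 11  → match P4@[22:23]
pos 24 'c': at 0 (fail-walked)
pos 25 'c': at 0
pos 26 'b': at 0
pos 27 'b': at 0
pos 28 'a': at 1
pos 29 'a': at 1 (fail-walked)
pos 30 'a': at 1 (fail-walked)
pos 31 'e': at 4
pos 32 'c': at 5  → match P1@[30:32]
pos 33 'a': at 1 (fail-walked)
pos 34 'e': at 4
pos 35 'd': at 10 (fail-walked)  → match P5@[35:35]
pos 36 'b': at 11  → match P4@[35:36]
pos 37 'b': at 0 (fail-walked)
pos 38 'd': at 10  → match P5@[38:38]
pos 39 'b': at 11  → match P4@[38:39]
pos 40 'a': at 1 (fail-walked)
pos 41 'd': at 2  → match P5@[41:41]
pos 42 'd': at 3  → match P0@[40:42],P5@[42:42]
pos 43 'c': at 0 (fail-walked)
pos 44 'b': at 0
pos 45 'e': at 6
pos 46 'a': at 1 (fail-walked)
pos 47 'b': at 0 (fail-walked)
pos 48 'e': at 6
pos 49 'c': at 0 (fail-walked)
pos 50 'c': at 0
pos 51 'e': at 6
pos 52 'c': at 0 (fail-walked)
pos 53 'a': at 1
pos 54 'd': at 2  → match P5@[54:54]
pos 55 'd': at 3  → match P0@[53:55],P5@[55:55]
pos 56 'd': at 10 (fail-walked)  → match P5@[56:56]
pos 57 'e': at 6 (fail-walked)
pos 58 'b': at 7  → match P2@[57:58]
pos 59 'e': at 6 (fail-walked)
pos 60 'b': at 7  → match P2@[59:60]
pos 61 'e': at 6 (fail-walked)

Result: [[2,5],[4,2],[4,3],[5,5],[7,2],[11,1],[14,2],[15,5],[17,2],[22,5],[23,4],[32,1],[35,5],[36,4],[38,5],[39,4],[41,5],[42,0],[42,5],[54,5],[55,0],[55,5],[56,5],[58,2],[60,2]]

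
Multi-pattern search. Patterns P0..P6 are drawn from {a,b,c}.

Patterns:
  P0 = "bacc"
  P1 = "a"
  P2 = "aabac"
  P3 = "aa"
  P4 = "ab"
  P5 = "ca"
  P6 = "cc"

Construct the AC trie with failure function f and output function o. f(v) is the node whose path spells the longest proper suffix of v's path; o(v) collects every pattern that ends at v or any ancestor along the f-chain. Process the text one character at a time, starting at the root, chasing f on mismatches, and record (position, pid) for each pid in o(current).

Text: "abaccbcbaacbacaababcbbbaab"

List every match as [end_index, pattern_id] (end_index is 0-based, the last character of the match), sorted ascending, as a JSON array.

Build:
Trie (insert patterns):
  0='ε' goto a→5 b→1 c→11
  1='b' goto a→2
  2='ba' goto c→3
  3='bac' goto c→4
  4='bacc' goto ·  [P0 ends]
  5='a' goto a→6 b→10  [P1 ends]
  6='aa' goto b→7  [P3 ends]
  7='aab' goto a→8
  8='aaba' goto c→9
  9='aabac' goto ·  [P2 ends]
  10='ab' goto ·  [P4 ends]
  11='c' goto a→12 c→13
  12='ca' goto ·  [P5 ends]
  13='cc' goto ·  [P6 ends]

Failure links (BFS by depth):
  n1('b'): parent n0 fail=0; on 'b' 0 → fail=0;  out ∅∪∅=∅
  n5('a'): parent n0 fail=0; on 'a' 0 → fail=0;  out {1}∪∅={1}
  n11('c'): parent n0 fail=0; on 'c' 0 → fail=0;  out ∅∪∅=∅
  n2('ba'): parent n1 fail=0; on 'a' 0 → fail=5;  out ∅∪{1}={1}
  n6('aa'): parent n5 fail=0; on 'a' 0 → fail=5;  out {3}∪{1}={1,3}
  n10('ab'): parent n5 fail=0; on 'b' 0 → fail=1;  out {4}∪∅={4}
  n12('ca'): parent n11 fail=0; on 'a' 0 → fail=5;  out {5}∪{1}={1,5}
  n13('cc'): parent n11 fail=0; on 'c' 0 → fail=11;  out {6}∪∅={6}
  n3('bac'): parent n2 fail=5; on 'c' 5→0 → fail=11;  out ∅∪∅=∅
  n7('aab'): parent n6 fail=5; on 'b' 5 → fail=10;  out ∅∪{4}={4}
  n4('bacc'): parent n3 fail=11; on 'c' 11 → fail=13;  out {0}∪{6}={0,6}
  n8('aaba'): parent n7 fail=10; on 'a' 10→1 → fail=2;  out ∅∪{1}={1}
  n9('aabac'): parent n8 fail=2; on 'c' 2 → fail=3;  out {2}∪∅={2}

Run:
i=0 'a': node 0→5  ** P1@[0:0]
i=1 'b': node 5→10  ** P4@[0:1]
i=2 'a': node 10→2 ·f  ** P1@[2:2]
i=3 'c': node 2→3
i=4 'c': node 3→4  ** P0@[1:4],P6@[3:4]
i=5 'b': node 4→1 ·f
i=6 'c': node 1→11 ·f
i=7 'b': node 11→1 ·f
i=8 'a': node 1→2  ** P1@[8:8]
i=9 'a': node 2→6 ·f  ** P1@[9:9],P3@[8:9]
i=10 'c': node 6→11 ·f
i=11 'b': node 11→1 ·f
i=12 'a': node 1→2  ** P1@[12:12]
i=13 'c': node 2→3
i=14 'a': node 3→12 ·f  ** P1@[14:14],P5@[13:14]
i=15 'a': node 12→6 ·f  ** P1@[15:15],P3@[14:15]
i=16 'b': node 6→7  ** P4@[15:16]
i=17 'a': node 7→8  ** P1@[17:17]
i=18 'b': node 8→10 ·f  ** P4@[17:18]
i=19 'c': node 10→11 ·f
i=20 'b': node 11→1 ·f
i=21 'b': node 1→1 ·f
i=22 'b': node 1→1 ·f
i=23 'a': node 1→2  ** P1@[23:23]
i=24 'a': node 2→6 ·f  ** P1@[24:24],P3@[23:24]
i=25 'b': node 6→7  ** P4@[24:25]

Result: [[0,1],[1,4],[2,1],[4,0],[4,6],[8,1],[9,1],[9,3],[12,1],[14,1],[14,5],[15,1],[15,3],[16,4],[17,1],[18,4],[23,1],[24,1],[24,3],[25,4]]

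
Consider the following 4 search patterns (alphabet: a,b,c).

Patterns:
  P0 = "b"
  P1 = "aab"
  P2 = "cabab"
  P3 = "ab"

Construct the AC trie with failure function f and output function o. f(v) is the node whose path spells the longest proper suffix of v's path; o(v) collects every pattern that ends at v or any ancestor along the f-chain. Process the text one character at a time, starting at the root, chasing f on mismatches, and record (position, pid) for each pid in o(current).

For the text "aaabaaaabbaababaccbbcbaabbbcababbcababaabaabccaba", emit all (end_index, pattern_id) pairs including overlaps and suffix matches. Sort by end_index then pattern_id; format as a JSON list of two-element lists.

Build:
Trie (insert patterns):
  0='ε' goto a→2 b→1 c→5
  1='b' goto ·  ←P0
  2='a' goto a→3 b→10
  3='aa' goto b→4
  4='aab' goto ·  ←P1
  5='c' goto a→6
  6='ca' goto b→7
  7='cab' goto a→8
  8='caba' goto b→9
  9='cabab' goto ·  ←P2
  10='ab' goto ·  ←P3

BFS fail/out derivation:
  fail(1) 'b': from fail(0)=0 chase 'b': 0 ⇒ 0;  out={0}∪out(0)={0}
  fail(2) 'a': from fail(0)=0 chase 'a': 0 ⇒ 0;  out=∅∪out(0)=∅
  fail(5) 'c': from fail(0)=0 chase 'c': 0 ⇒ 0;  out=∅∪out(0)=∅
  fail(3) 'aa': from fail(2)=0 chase 'a': 0 ⇒ 2;  out=∅∪out(2)=∅
  fail(6) 'ca': from fail(5)=0 chase 'a': 0 ⇒ 2;  out=∅∪out(2)=∅
  fail(10) 'ab': from fail(2)=0 chase 'b': 0 ⇒ 1;  out={3}∪out(1)={0,3}
  fail(4) 'aab': from fail(3)=2 chase 'b': 2 ⇒ 10;  out={1}∪out(10)={0,1,3}
  fail(7) 'cab': from fail(6)=2 chase 'b': 2 ⇒ 10;  out=∅∪out(10)={0,3}
  fail(8) 'caba': from fail(7)=10 chase 'a': 10→1→0 ⇒ 2;  out=∅∪out(2)=∅
  fail(9) 'cabab': from fail(8)=2 chase 'b': 2 ⇒ 10;  out={2}∪out(10)={0,2,3}

Run:
i=0 'a': node 0→2
i=1 'a': node 2→3
i=2 'a': node 3→3 (fail-walked)
i=3 'b': node 3→4  emit P0@[3:3],P1@[1:3],P3@[2:3]
i=4 'a': node 4→2 (fail-walked)
i=5 'a': node 2→3
i=6 'a': node 3→3 (fail-walked)
i=7 'a': node 3→3 (fail-walked)
i=8 'b': node 3→4  emit P0@[8:8],P1@[6:8],P3@[7:8]
i=9 'b': node 4→1 (fail-walked)  emit P0@[9:9]
i=10 'a': node 1→2 (fail-walked)
i=11 'a': node 2→3
i=12 'b': node 3→4  emit P0@[12:12],P1@[10:12],P3@[11:12]
i=13 'a': node 4→2 (fail-walked)
i=14 'b': node 2→10  emit P0@[14:14],P3@[13:14]
i=15 'a': node 10→2 (fail-walked)
i=16 'c': node 2→5 (fail-walked)
i=17 'c': node 5→5 (fail-walked)
i=18 'b': node 5→1 (fail-walked)  emit P0@[18:18]
i=19 'b': node 1→1 (fail-walked)  emit P0@[19:19]
i=20 'c': node 1→5 (fail-walked)
i=21 'b': node 5→1 (fail-walked)  emit P0@[21:21]
i=22 'a': node 1→2 (fail-walked)
i=23 'a': node 2→3
i=24 'b': node 3→4  emit P0@[24:24],P1@[22:24],P3@[23:24]
i=25 'b': node 4→1 (fail-walked)  emit P0@[25:25]
i=26 'b': node 1→1 (fail-walked)  emit P0@[26:26]
i=27 'c': node 1→5 (fail-walked)
i=28 'a': node 5→6
i=29 'b': node 6→7  emit P0@[29:29],P3@[28:29]
i=30 'a': node 7→8
i=31 'b': node 8→9  emit P0@[31:31],P2@[27:31],P3@[30:31]
i=32 'b': node 9→1 (fail-walked)  emit P0@[32:32]
i=33 'c': node 1→5 (fail-walked)
i=34 'a': node 5→6
i=35 'b': node 6→7  emit P0@[35:35],P3@[34:35]
i=36 'a': node 7→8
i=37 'b': node 8→9  emit P0@[37:37],P2@[33:37],P3@[36:37]
i=38 'a': node 9→2 (fail-walked)
i=39 'a': node 2→3
i=40 'b': node 3→4  emit P0@[40:40],P1@[38:40],P3@[39:40]
i=41 'a': node 4→2 (fail-walked)
i=42 'a': node 2→3
i=43 'b': node 3→4  emit P0@[43:43],P1@[41:43],P3@[42:43]
i=44 'c': node 4→5 (fail-walked)
i=45 'c': node 5→5 (fail-walked)
i=46 'a': node 5→6
i=47 'b': node 6→7  emit P0@[47:47],P3@[46:47]
i=48 'a': node 7→8

Matches: [[3,0],[3,1],[3,3],[8,0],[8,1],[8,3],[9,0],[12,0],[12,1],[12,3],[14,0],[14,3],[18,0],[19,0],[21,0],[24,0],[24,1],[24,3],[25,0],[26,0],[29,0],[29,3],[31,0],[31,2],[31,3],[32,0],[35,0],[35,3],[37,0],[37,2],[37,3],[40,0],[40,1],[40,3],[43,0],[43,1],[43,3],[47,0],[47,3]]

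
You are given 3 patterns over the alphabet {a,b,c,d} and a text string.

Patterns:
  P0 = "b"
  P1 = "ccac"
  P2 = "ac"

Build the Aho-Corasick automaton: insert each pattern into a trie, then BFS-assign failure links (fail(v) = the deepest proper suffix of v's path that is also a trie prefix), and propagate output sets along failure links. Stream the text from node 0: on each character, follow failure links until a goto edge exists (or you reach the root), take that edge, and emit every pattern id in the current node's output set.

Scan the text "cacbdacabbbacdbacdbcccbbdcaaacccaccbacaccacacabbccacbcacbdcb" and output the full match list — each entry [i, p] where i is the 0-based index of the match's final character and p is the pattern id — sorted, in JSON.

Build:
Trie (insert patterns):
  n0 'ε': a→6 b→1 c→2
  n1 'b': ·  [P0 ends]
  n2 'c': c→3
  n3 'cc': a→4
  n4 'cca': c→5
  n5 'ccac': ·  [P1 ends]
  n6 'a': c→7
  n7 'ac': ·  [P2 ends]

Failure links (BFS by depth):
  n1('b'): parent n0 fail=0; on 'b' 0 → fail=0;  out {0}∪∅={0}
  n2('c'): parent n0 fail=0; on 'c' 0 → fail=0;  out ∅∪∅=∅
  n6('a'): parent n0 fail=0; on 'a' 0 → fail=0;  out ∅∪∅=∅
  n3('cc'): parent n2 fail=0; on 'c' 0 → fail=2;  out ∅∪∅=∅
  n7('ac'): parent n6 fail=0; on 'c' 0 → fail=2;  out {2}∪∅={2}
  n4('cca'): parent n3 fail=2; on 'a' 2→0 → fail=6;  out ∅∪∅=∅
  n5('ccac'): parent n4 fail=6; on 'c' 6 → fail=7;  out {1}∪{2}={1,2}

Run:
i=0 'c': node 0→2
i=1 'a': node 2→6 (fail-walked)
i=2 'c': node 6→7  emit P2@[1:2]
i=3 'b': node 7→1 (fail-walked)  emit P0@[3:3]
i=4 'd': node 1→0 (fail-walked)
i=5 'a': node 0→6
i=6 'c': node 6→7  emit P2@[5:6]
i=7 'a': node 7→6 (fail-walked)
i=8 'b': node 6→1 (fail-walked)  emit P0@[8:8]
i=9 'b': node 1→1 (fail-walked)  emit P0@[9:9]
i=10 'b': node 1→1 (fail-walked)  emit P0@[10:10]
i=11 'a': node 1→6 (fail-walked)
i=12 'c': node 6→7  emit P2@[11:12]
i=13 'd': node 7→0 (fail-walked)
i=14 'b': node 0→1  emit P0@[14:14]
i=15 'a': node 1→6 (fail-walked)
i=16 'c': node 6→7  emit P2@[15:16]
i=17 'd': node 7→0 (fail-walked)
i=18 'b': node 0→1  emit P0@[18:18]
i=19 'c': node 1→2 (fail-walked)
i=20 'c': node 2→3
i=21 'c': node 3→3 (fail-walked)
i=22 'b': node 3→1 (fail-walked)  emit P0@[22:22]
i=23 'b': node 1→1 (fail-walked)  emit P0@[23:23]
i=24 'd': node 1→0 (fail-walked)
i=25 'c': node 0→2
i=26 'a': node 2→6 (fail-walked)
i=27 'a': node 6→6 (fail-walked)
i=28 'a': node 6→6 (fail-walked)
i=29 'c': node 6→7  emit P2@[28:29]
i=30 'c': node 7→3 (fail-walked)
i=31 'c': node 3→3 (fail-walked)
i=32 'a': node 3→4
i=33 'c': node 4→5  emit P1@[30:33],P2@[32:33]
i=34 'c': node 5→3 (fail-walked)
i=35 'b': node 3→1 (fail-walked)  emit P0@[35:35]
i=36 'a': node 1→6 (fail-walked)
i=37 'c': node 6→7  emit P2@[36:37]
i=38 'a': node 7→6 (fail-walked)
i=39 'c': node 6→7  emit P2@[38:39]
i=40 'c': node 7→3 (fail-walked)
i=41 'a': node 3→4
i=42 'c': node 4→5  emit P1@[39:42],P2@[41:42]
i=43 'a': node 5→6 (fail-walked)
i=44 'c': node 6→7  emit P2@[43:44]
i=45 'a': node 7→6 (fail-walked)
i=46 'b': node 6→1 (fail-walked)  emit P0@[46:46]
i=47 'b': node 1→1 (fail-walked)  emit P0@[47:47]
i=48 'c': node 1→2 (fail-walked)
i=49 'c': node 2→3
i=50 'a': node 3→4
i=51 'c': node 4→5  emit P1@[48:51],P2@[50:51]
i=52 'b': node 5→1 (fail-walked)  emit P0@[52:52]
i=53 'c': node 1→2 (fail-walked)
i=54 'a': node 2→6 (fail-walked)
i=55 'c': node 6→7  emit P2@[54:55]
i=56 'b': node 7→1 (fail-walked)  emit P0@[56:56]
i=57 'd': node 1→0 (fail-walked)
i=58 'c': node 0→2
i=59 'b': node 2→1 (fail-walked)  emit P0@[59:59]

Matches: [[2,2],[3,0],[6,2],[8,0],[9,0],[10,0],[12,2],[14,0],[16,2],[18,0],[22,0],[23,0],[29,2],[33,1],[33,2],[35,0],[37,2],[39,2],[42,1],[42,2],[44,2],[46,0],[47,0],[51,1],[51,2],[52,0],[55,2],[56,0],[59,0]]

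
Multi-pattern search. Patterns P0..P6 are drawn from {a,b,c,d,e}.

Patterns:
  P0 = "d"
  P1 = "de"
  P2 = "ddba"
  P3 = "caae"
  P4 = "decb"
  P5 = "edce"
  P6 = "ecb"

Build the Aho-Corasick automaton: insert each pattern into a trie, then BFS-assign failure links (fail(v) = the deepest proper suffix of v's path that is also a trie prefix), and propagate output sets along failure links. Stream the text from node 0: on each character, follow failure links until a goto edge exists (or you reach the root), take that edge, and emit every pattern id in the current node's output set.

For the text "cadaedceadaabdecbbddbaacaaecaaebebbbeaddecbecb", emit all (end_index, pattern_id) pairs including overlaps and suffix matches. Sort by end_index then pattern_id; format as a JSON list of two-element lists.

Build:
Trie nodes:
  0='ε' goto c→6 d→1 e→12
  1='d' goto d→3 e→2  [P0 ends]
  2='de' goto c→10  [P1 ends]
  3='dd' goto b→4
  4='ddb' goto a→5
  5='ddba' goto ·  [P2 ends]
  6='c' goto a→7
  7='ca' goto a→8
  8='caa' goto e→9
  9='caae' goto ·  [P3 ends]
  10='dec' goto b→11
  11='decb' goto ·  [P4 ends]
  12='e' goto c→16 d→13
  13='ed' goto c→14
  14='edc' goto e→15
  15='edce' goto ·  [P5 ends]
  16='ec' goto b→17
  17='ecb' goto ·  [P6 ends]

Failure links (BFS by depth):
  n1('d'): parent n0 fail=0; on 'd' 0 → fail=0;  out {0}∪∅={0}
  n6('c'): parent n0 fail=0; on 'c' 0 → fail=0;  out ∅∪∅=∅
  n12('e'): parent n0 fail=0; on 'e' 0 → fail=0;  out ∅∪∅=∅
  n2('de'): parent n1 fail=0; on 'e' 0 → fail=12;  out {1}∪∅={1}
  n3('dd'): parent n1 fail=0; on 'd' 0 → fail=1;  out ∅∪{0}={0}
  n7('ca'): parent n6 fail=0; on 'a' 0 → fail=0;  out ∅∪∅=∅
  n13('ed'): parent n12 fail=0; on 'd' 0 → fail=1;  out ∅∪{0}={0}
  n16('ec'): parent n12 fail=0; on 'c' 0 → fail=6;  out ∅∪∅=∅
  n4('ddb'): parent n3 fail=1; on 'b' 1→0 → fail=0;  out ∅∪∅=∅
  n8('caa'): parent n7 fail=0; on 'a' 0 → fail=0;  out ∅∪∅=∅
  n10('dec'): parent n2 fail=12; on 'c' 12 → fail=16;  out ∅∪∅=∅
  n14('edc'): parent n13 fail=1; on 'c' 1→0 → fail=6;  out ∅∪∅=∅
  n17('ecb'): parent n16 fail=6; on 'b' 6→0 → fail=0;  out {6}∪∅={6}
  n5('ddba'): parent n4 fail=0; on 'a' 0 → fail=0;  out {2}∪∅={2}
  n9('caae'): parent n8 fail=0; on 'e' 0 → fail=12;  out {3}∪∅={3}
  n11('decb'): parent n10 fail=16; on 'b' 16 → fail=17;  out {4}∪{6}={4,6}
  n15('edce'): parent n14 fail=6; on 'e' 6→0 → fail=12;  out {5}∪∅={5}

Scan:
[0] read 'c'  n0⇒n6
[1] read 'a'  n6⇒n7
[2] read 'd'  n7⇒n1 ·f  ** P0@[2:2]
[3] read 'a'  n1⇒n0 ·f
[4] read 'e'  n0⇒n12
[5] read 'd'  n12⇒n13  ** P0@[5:5]
[6] read 'c'  n13⇒n14
[7] read 'e'  n14⇒n15  ** P5@[4:7]
[8] read 'a'  n15⇒n0 ·f
[9] read 'd'  n0⇒n1  ** P0@[9:9]
[10] read 'a'  n1⇒n0 ·f
[11] read 'a'  n0⇒n0
[12] read 'b'  n0⇒n0
[13] read 'd'  n0⇒n1  ** P0@[13:13]
[14] read 'e'  n1⇒n2  ** P1@[13:14]
[15] read 'c'  n2⇒n10
[16] read 'b'  n10⇒n11  ** P4@[13:16],P6@[14:16]
[17] read 'b'  n11⇒n0 ·f
[18] read 'd'  n0⇒n1  ** P0@[18:18]
[19] read 'd'  n1⇒n3  ** P0@[19:19]
[20] read 'b'  n3⇒n4
[21] read 'a'  n4⇒n5  ** P2@[18:21]
[22] read 'a'  n5⇒n0 ·f
[23] read 'c'  n0⇒n6
[24] read 'a'  n6⇒n7
[25] read 'a'  n7⇒n8
[26] read 'e'  n8⇒n9  ** P3@[23:26]
[27] read 'c'  n9⇒n16 ·f
[28] read 'a'  n16⇒n7 ·f
[29] read 'a'  n7⇒n8
[30] read 'e'  n8⇒n9  ** P3@[27:30]
[31] read 'b'  n9⇒n0 ·f
[32] read 'e'  n0⇒n12
[33] read 'b'  n12⇒n0 ·f
[34] read 'b'  n0⇒n0
[35] read 'b'  n0⇒n0
[36] read 'e'  n0⇒n12
[37] read 'a'  n12⇒n0 ·f
[38] read 'd'  n0⇒n1  ** P0@[38:38]
[39] read 'd'  n1⇒n3  ** P0@[39:39]
[40] read 'e'  n3⇒n2 ·f  ** P1@[39:40]
[41] read 'c'  n2⇒n10
[42] read 'b'  n10⇒n11  ** P4@[39:42],P6@[40:42]
[43] read 'e'  n11⇒n12 ·f
[44] read 'c'  n12⇒n16
[45] read 'b'  n16⇒n17  ** P6@[43:45]

All matches (sorted): [[2,0],[5,0],[7,5],[9,0],[13,0],[14,1],[16,4],[16,6],[18,0],[19,0],[21,2],[26,3],[30,3],[38,0],[39,0],[40,1],[42,4],[42,6],[45,6]]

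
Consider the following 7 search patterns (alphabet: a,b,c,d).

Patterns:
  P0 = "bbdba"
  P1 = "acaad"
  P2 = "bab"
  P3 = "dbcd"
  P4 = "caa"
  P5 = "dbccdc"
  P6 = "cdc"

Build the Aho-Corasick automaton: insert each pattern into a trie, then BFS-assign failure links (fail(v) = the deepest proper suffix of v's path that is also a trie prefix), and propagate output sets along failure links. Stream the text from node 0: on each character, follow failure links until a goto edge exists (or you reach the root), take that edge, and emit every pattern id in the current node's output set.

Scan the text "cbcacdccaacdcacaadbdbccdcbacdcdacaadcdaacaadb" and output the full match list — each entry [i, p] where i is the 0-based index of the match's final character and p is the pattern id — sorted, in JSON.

Build:
Trie (insert patterns):
  n0 'ε': a→6 b→1 c→17 d→13
  n1 'b': a→11 b→2
  n2 'bb': d→3
  n3 'bbd': b→4
  n4 'bbdb': a→5
  n5 'bbdba': ·  ←P0
  n6 'a': c→7
  n7 'ac': a→8
  n8 'aca': a→9
  n9 'acaa': d→10
  n10 'acaad': ·  ←P1
  n11 'ba': b→12
  n12 'bab': ·  ←P2
  n13 'd': b→14
  n14 'db': c→15
  n15 'dbc': c→20 d→16
  n16 'dbcd': ·  ←P3
  n17 'c': a→18 d→23
  n18 'ca': a→19
  n19 'caa': ·  ←P4
  n20 'dbcc': d→21
  n21 'dbccd': c→22
  n22 'dbccdc': ·  ←P5
  n23 'cd': c→24
  n24 'cdc': ·  ←P6

Failure links (BFS by depth):
  fail(1) 'b': from fail(0)=0 chase 'b': 0 ⇒ 0;  out=∅∪out(0)=∅
  fail(6) 'a': from fail(0)=0 chase 'a': 0 ⇒ 0;  out=∅∪out(0)=∅
  fail(13) 'd': from fail(0)=0 chase 'd': 0 ⇒ 0;  out=∅∪out(0)=∅
  fail(17) 'c': from fail(0)=0 chase 'c': 0 ⇒ 0;  out=∅∪out(0)=∅
  fail(2) 'bb': from fail(1)=0 chase 'b': 0 ⇒ 1;  out=∅∪out(1)=∅
  fail(7) 'ac': from fail(6)=0 chase 'c': 0 ⇒ 17;  out=∅∪out(17)=∅
  fail(11) 'ba': from fail(1)=0 chase 'a': 0 ⇒ 6;  out=∅∪out(6)=∅
  fail(14) 'db': from fail(13)=0 chase 'b': 0 ⇒ 1;  out=∅∪out(1)=∅
  fail(18) 'ca': from fail(17)=0 chase 'a': 0 ⇒ 6;  out=∅∪out(6)=∅
  fail(23) 'cd': from fail(17)=0 chase 'd': 0 ⇒ 13;  out=∅∪out(13)=∅
  fail(3) 'bbd': from fail(2)=1 chase 'd': 1→0 ⇒ 13;  out=∅∪out(13)=∅
  fail(8) 'aca': from fail(7)=17 chase 'a': 17 ⇒ 18;  out=∅∪out(18)=∅
  fail(12) 'bab': from fail(11)=6 chase 'b': 6→0 ⇒ 1;  out={2}∪out(1)={2}
  fail(15) 'dbc': from fail(14)=1 chase 'c': 1→0 ⇒ 17;  out=∅∪out(17)=∅
  fail(19) 'caa': from fail(18)=6 chase 'a': 6→0 ⇒ 6;  out={4}∪out(6)={4}
  fail(24) 'cdc': from fail(23)=13 chase 'c': 13→0 ⇒ 17;  out={6}∪out(17)={6}
  fail(4) 'bbdb': from fail(3)=13 chase 'b': 13 ⇒ 14;  out=∅∪out(14)=∅
  fail(9) 'acaa': from fail(8)=18 chase 'a': 18 ⇒ 19;  out=∅∪out(19)={4}
  fail(16) 'dbcd': from fail(15)=17 chase 'd': 17 ⇒ 23;  out={3}∪out(23)={3}
  fail(20) 'dbcc': from fail(15)=17 chase 'c': 17→0 ⇒ 17;  out=∅∪out(17)=∅
  fail(5) 'bbdba': from fail(4)=14 chase 'a': 14→1 ⇒ 11;  out={0}∪out(11)={0}
  fail(10) 'acaad': from fail(9)=19 chase 'd': 19→6→0 ⇒ 13;  out={1}∪out(13)={1}
  fail(21) 'dbccd': from fail(20)=17 chase 'd': 17 ⇒ 23;  out=∅∪out(23)=∅
  fail(22) 'dbccdc': from fail(21)=23 chase 'c': 23 ⇒ 24;  out={5}∪out(24)={5,6}

Text stream:
i=0 'c': node 0→17
i=1 'b': node 17→1 ·f
i=2 'c': node 1→17 ·f
i=3 'a': node 17→18
i=4 'c': node 18→7 ·f
i=5 'd': node 7→23 ·f
i=6 'c': node 23→24  emit P6@[4:6]
i=7 'c': node 24→17 ·f
i=8 'a': node 17→18
i=9 'a': node 18→19  emit P4@[7:9]
i=10 'c': node 19→7 ·f
i=11 'd': node 7→23 ·f
i=12 'c': node 23→24  emit P6@[10:12]
i=13 'a': node 24→18 ·f
i=14 'c': node 18→7 ·f
i=15 'a': node 7→8
i=16 'a': node 8→9  emit P4@[14:16]
i=17 'd': node 9→10  emit P1@[13:17]
i=18 'b': node 10→14 ·f
i=19 'd': node 14→13 ·f
i=20 'b': node 13→14
i=21 'c': node 14→15
i=22 'c': node 15→20
i=23 'd': node 20→21
i=24 'c': node 21→22  emit P5@[19:24],P6@[22:24]
i=25 'b': node 22→1 ·f
i=26 'a': node 1→11
i=27 'c': node 11→7 ·f
i=28 'd': node 7→23 ·f
i=29 'c': node 23→24  emit P6@[27:29]
i=30 'd': node 24→23 ·f
i=31 'a': node 23→6 ·f
i=32 'c': node 6→7
i=33 'a': node 7→8
i=34 'a': node 8→9  emit P4@[32:34]
i=35 'd': node 9→10  emit P1@[31:35]
i=36 'c': node 10→17 ·f
i=37 'd': node 17→23
i=38 'a': node 23→6 ·f
i=39 'a': node 6→6 ·f
i=40 'c': node 6→7
i=41 'a': node 7→8
i=42 'a': node 8→9  emit P4@[40:42]
i=43 'd': node 9→10  emit P1@[39:43]
i=44 'b': node 10→14 ·f

Matches: [[6,6],[9,4],[12,6],[16,4],[17,1],[24,5],[24,6],[29,6],[34,4],[35,1],[42,4],[43,1]]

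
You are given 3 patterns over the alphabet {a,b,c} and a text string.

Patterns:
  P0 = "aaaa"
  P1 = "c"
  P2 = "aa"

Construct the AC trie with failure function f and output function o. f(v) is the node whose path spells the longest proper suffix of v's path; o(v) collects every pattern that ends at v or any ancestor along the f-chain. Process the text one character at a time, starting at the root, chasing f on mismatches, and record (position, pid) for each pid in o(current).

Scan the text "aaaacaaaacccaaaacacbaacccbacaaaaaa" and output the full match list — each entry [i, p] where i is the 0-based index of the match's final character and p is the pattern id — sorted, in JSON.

Build:
Trie nodes:
  n0 'ε': a→1 c→5
  n1 'a': a→2
  n2 'aa': a→3  [P2 ends]
  n3 'aaa': a→4
  n4 'aaaa': ·  [P0 ends]
  n5 'c': ·  [P1 ends]

BFS fail/out derivation:
  n1('a'): parent n0 fail=0; on 'a' 0 → fail=0;  out ∅∪∅=∅
  n5('c'): parent n0 fail=0; on 'c' 0 → fail=0;  out {1}∪∅={1}
  n2('aa'): parent n1 fail=0; on 'a' 0 → fail=1;  out {2}∪∅={2}
  n3('aaa'): parent n2 fail=1; on 'a' 1 → fail=2;  out ∅∪{2}={2}
  n4('aaaa'): parent n3 fail=2; on 'a' 2 → fail=3;  out {0}∪{2}={0,2}

Text stream:
[0] read 'a'  n0⇒n1
[1] read 'a'  n1⇒n2  → match P2@[0:1]
[2] read 'a'  n2⇒n3  → match P2@[1:2]
[3] read 'a'  n3⇒n4  → match P0@[0:3],P2@[2:3]
[4] read 'c'  n4⇒n5 (fail-walked)  → match P1@[4:4]
[5] read 'a'  n5⇒n1 (fail-walked)
[6] read 'a'  n1⇒n2  → match P2@[5:6]
[7] read 'a'  n2⇒n3  → match P2@[6:7]
[8] read 'a'  n3⇒n4  → match P0@[5:8],P2@[7:8]
[9] read 'c'  n4⇒n5 (fail-walked)  → match P1@[9:9]
[10] read 'c'  n5⇒n5 (fail-walked)  → match P1@[10:10]
[11] read 'c'  n5⇒n5 (fail-walked)  → match P1@[11:11]
[12] read 'a'  n5⇒n1 (fail-walked)
[13] read 'a'  n1⇒n2  → match P2@[12:13]
[14] read 'a'  n2⇒n3  → match P2@[13:14]
[15] read 'a'  n3⇒n4  → match P0@[12:15],P2@[14:15]
[16] read 'c'  n4⇒n5 (fail-walked)  → match P1@[16:16]
[17] read 'a'  n5⇒n1 (fail-walked)
[18] read 'c'  n1⇒n5 (fail-walked)  → match P1@[18:18]
[19] read 'b'  n5⇒n0 (fail-walked)
[20] read 'a'  n0⇒n1
[21] read 'a'  n1⇒n2  → match P2@[20:21]
[22] read 'c'  n2⇒n5 (fail-walked)  → match P1@[22:22]
[23] read 'c'  n5⇒n5 (fail-walked)  → match P1@[23:23]
[24] read 'c'  n5⇒n5 (fail-walked)  → match P1@[24:24]
[25] read 'b'  n5⇒n0 (fail-walked)
[26] read 'a'  n0⇒n1
[27] read 'c'  n1⇒n5 (fail-walked)  → match P1@[27:27]
[28] read 'a'  n5⇒n1 (fail-walked)
[29] read 'a'  n1⇒n2  → match P2@[28:29]
[30] read 'a'  n2⇒n3  → match P2@[29:30]
[31] read 'a'  n3⇒n4  → match P0@[28:31],P2@[30:31]
[32] read 'a'  n4⇒n4 (fail-walked)  → match P0@[29:32],P2@[31:32]
[33] read 'a'  n4⇒n4 (fail-walked)  → match P0@[30:33],P2@[32:33]

Result: [[1,2],[2,2],[3,0],[3,2],[4,1],[6,2],[7,2],[8,0],[8,2],[9,1],[10,1],[11,1],[13,2],[14,2],[15,0],[15,2],[16,1],[18,1],[21,2],[22,1],[23,1],[24,1],[27,1],[29,2],[30,2],[31,0],[31,2],[32,0],[32,2],[33,0],[33,2]]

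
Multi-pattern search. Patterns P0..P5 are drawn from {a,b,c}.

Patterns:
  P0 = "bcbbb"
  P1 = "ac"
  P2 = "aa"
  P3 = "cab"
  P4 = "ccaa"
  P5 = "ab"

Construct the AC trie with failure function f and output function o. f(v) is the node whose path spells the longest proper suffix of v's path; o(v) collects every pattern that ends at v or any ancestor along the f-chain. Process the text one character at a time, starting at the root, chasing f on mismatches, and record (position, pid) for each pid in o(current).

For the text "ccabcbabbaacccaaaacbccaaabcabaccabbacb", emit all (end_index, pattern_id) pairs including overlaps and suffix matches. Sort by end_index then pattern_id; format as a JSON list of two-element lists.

Construct AC machine:
Trie (insert patterns):
  0='ε' goto a→6 b→1 c→9
  1='b' goto c→2
  2='bc' goto b→3
  3='bcb' goto b→4
  4='bcbb' goto b→5
  5='bcbbb' goto ·  [P0 ends]
  6='a' goto a→8 b→15 c→7
  7='ac' goto ·  [P1 ends]
  8='aa' goto ·  [P2 ends]
  9='c' goto a→10 c→12
  10='ca' goto b→11
  11='cab' goto ·  [P3 ends]
  12='cc' goto a→13
  13='cca' goto a→14
  14='ccaa' goto ·  [P4 ends]
  15='ab' goto ·  [P5 ends]

Failure links (BFS by depth):
  n1('b'): parent n0 fail=0; on 'b' 0 → fail=0;  out ∅∪∅=∅
  n6('a'): parent n0 fail=0; on 'a' 0 → fail=0;  out ∅∪∅=∅
  n9('c'): parent n0 fail=0; on 'c' 0 → fail=0;  out ∅∪∅=∅
  n2('bc'): parent n1 fail=0; on 'c' 0 → fail=9;  out ∅∪∅=∅
  n7('ac'): parent n6 fail=0; on 'c' 0 → fail=9;  out {1}∪∅={1}
  n8('aa'): parent n6 fail=0; on 'a' 0 → fail=6;  out {2}∪∅={2}
  n10('ca'): parent n9 fail=0; on 'a' 0 → fail=6;  out ∅∪∅=∅
  n12('cc'): parent n9 fail=0; on 'c' 0 → fail=9;  out ∅∪∅=∅
  n15('ab'): parent n6 fail=0; on 'b' 0 → fail=1;  out {5}∪∅={5}
  n3('bcb'): parent n2 fail=9; on 'b' 9→0 → fail=1;  out ∅∪∅=∅
  n11('cab'): parent n10 fail=6; on 'b' 6 → fail=15;  out {3}∪{5}={3,5}
  n13('cca'): parent n12 fail=9; on 'a' 9 → fail=10;  out ∅∪∅=∅
  n4('bcbb'): parent n3 fail=1; on 'b' 1→0 → fail=1;  out ∅∪∅=∅
  n14('ccaa'): parent n13 fail=10; on 'a' 10→6 → fail=8;  out {4}∪{2}={2,4}
  n5('bcbbb'): parent n4 fail=1; on 'b' 1→0 → fail=1;  out {0}∪∅={0}

Text stream:
i=0 'c': node 0→9
i=1 'c': node 9→12
i=2 'a': node 12→13
i=3 'b': node 13→11 ·f  → match P3@[1:3],P5@[2:3]
i=4 'c': node 11→2 ·f
i=5 'b': node 2→3
i=6 'a': node 3→6 ·f
i=7 'b': node 6→15  → match P5@[6:7]
i=8 'b': node 15→1 ·f
i=9 'a': node 1→6 ·f
i=10 'a': node 6→8  → match P2@[9:10]
i=11 'c': node 8→7 ·f  → match P1@[10:11]
i=12 'c': node 7→12 ·f
i=13 'c': node 12→12 ·f
i=14 'a': node 12→13
i=15 'a': node 13→14  → match P2@[14:15],P4@[12:15]
i=16 'a': node 14→8 ·f  → match P2@[15:16]
i=17 'a': node 8→8 ·f  → match P2@[16:17]
i=18 'c': node 8→7 ·f  → match P1@[17:18]
i=19 'b': node 7→1 ·f
i=20 'c': node 1→2
i=21 'c': node 2→12 ·f
i=22 'a': node 12→13
i=23 'a': node 13→14  → match P2@[22:23],P4@[20:23]
i=24 'a': node 14→8 ·f  → match P2@[23:24]
i=25 'b': node 8→15 ·f  → match P5@[24:25]
i=26 'c': node 15→2 ·f
i=27 'a': node 2→10 ·f
i=28 'b': node 10→11  → match P3@[26:28],P5@[27:28]
i=29 'a': node 11→6 ·f
i=30 'c': node 6→7  → match P1@[29:30]
i=31 'c': node 7→12 ·f
i=32 'a': node 12→13
i=33 'b': node 13→11 ·f  → match P3@[31:33],P5@[32:33]
i=34 'b': node 11→1 ·f
i=35 'a': node 1→6 ·f
i=36 'c': node 6→7  → match P1@[35:36]
i=37 'b': node 7→1 ·f

Result: [[3,3],[3,5],[7,5],[10,2],[11,1],[15,2],[15,4],[16,2],[17,2],[18,1],[23,2],[23,4],[24,2],[25,5],[28,3],[28,5],[30,1],[33,3],[33,5],[36,1]]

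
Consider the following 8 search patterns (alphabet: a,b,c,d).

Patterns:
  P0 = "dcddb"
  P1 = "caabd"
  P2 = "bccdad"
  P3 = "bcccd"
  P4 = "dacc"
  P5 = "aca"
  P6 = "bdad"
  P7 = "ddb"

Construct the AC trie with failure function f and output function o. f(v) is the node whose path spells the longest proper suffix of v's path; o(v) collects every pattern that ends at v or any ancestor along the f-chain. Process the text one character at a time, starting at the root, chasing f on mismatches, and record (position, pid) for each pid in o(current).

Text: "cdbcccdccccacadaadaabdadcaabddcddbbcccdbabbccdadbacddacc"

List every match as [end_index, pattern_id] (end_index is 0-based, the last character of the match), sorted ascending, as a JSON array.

Construct AC machine:
Trie nodes:
  0='ε' goto a→22 b→11 c→6 d→1
  1='d' goto a→19 c→2 d→28
  2='dc' goto d→3
  3='dcd' goto d→4
  4='dcdd' goto b→5
  5='dcddb' goto ·  ←P0
  6='c' goto a→7
  7='ca' goto a→8
  8='caa' goto b→9
  9='caab' goto d→10
  10='caabd' goto ·  ←P1
  11='b' goto c→12 d→25
  12='bc' goto c→13
  13='bcc' goto c→17 d→14
  14='bccd' goto a→15
  15='bccda' goto d→16
  16='bccdad' goto ·  ←P2
  17='bccc' goto d→18
  18='bcccd' goto ·  ←P3
  19='da' goto c→20
  20='dac' goto c→21
  21='dacc' goto ·  ←P4
  22='a' goto c→23
  23='ac' goto a→24
  24='aca' goto ·  ←P5
  25='bd' goto a→26
  26='bda' goto d→27
  27='bdad' goto ·  ←P6
  28='dd' goto b→29
  29='ddb' goto ·  ←P7

Failure links (BFS by depth):
  fail(1) 'd': from fail(0)=0 chase 'd': 0 ⇒ 0;  out=∅∪out(0)=∅
  fail(6) 'c': from fail(0)=0 chase 'c': 0 ⇒ 0;  out=∅∪out(0)=∅
  fail(11) 'b': from fail(0)=0 chase 'b': 0 ⇒ 0;  out=∅∪out(0)=∅
  fail(22) 'a': from fail(0)=0 chase 'a': 0 ⇒ 0;  out=∅∪out(0)=∅
  fail(2) 'dc': from fail(1)=0 chase 'c': 0 ⇒ 6;  out=∅∪out(6)=∅
  fail(7) 'ca': from fail(6)=0 chase 'a': 0 ⇒ 22;  out=∅∪out(22)=∅
  fail(12) 'bc': from fail(11)=0 chase 'c': 0 ⇒ 6;  out=∅∪out(6)=∅
  fail(19) 'da': from fail(1)=0 chase 'a': 0 ⇒ 22;  out=∅∪out(22)=∅
  fail(23) 'ac': from fail(22)=0 chase 'c': 0 ⇒ 6;  out=∅∪out(6)=∅
  fail(25) 'bd': from fail(11)=0 chase 'd': 0 ⇒ 1;  out=∅∪out(1)=∅
  fail(28) 'dd': from fail(1)=0 chase 'd': 0 ⇒ 1;  out=∅∪out(1)=∅
  fail(3) 'dcd': from fail(2)=6 chase 'd': 6→0 ⇒ 1;  out=∅∪out(1)=∅
  fail(8) 'caa': from fail(7)=22 chase 'a': 22→0 ⇒ 22;  out=∅∪out(22)=∅
  fail(13) 'bcc': from fail(12)=6 chase 'c': 6→0 ⇒ 6;  out=∅∪out(6)=∅
  fail(20) 'dac': from fail(19)=22 chase 'c': 22 ⇒ 23;  out=∅∪out(23)=∅
  fail(24) 'aca': from fail(23)=6 chase 'a': 6 ⇒ 7;  out={5}∪out(7)={5}
  fail(26) 'bda': from fail(25)=1 chase 'a': 1 ⇒ 19;  out=∅∪out(19)=∅
  fail(29) 'ddb': from fail(28)=1 chase 'b': 1→0 ⇒ 11;  out={7}∪out(11)={7}
  fail(4) 'dcdd': from fail(3)=1 chase 'd': 1 ⇒ 28;  out=∅∪out(28)=∅
  fail(9) 'caab': from fail(8)=22 chase 'b': 22→0 ⇒ 11;  out=∅∪out(11)=∅
  fail(14) 'bccd': from fail(13)=6 chase 'd': 6→0 ⇒ 1;  out=∅∪out(1)=∅
  fail(17) 'bccc': from fail(13)=6 chase 'c': 6→0 ⇒ 6;  out=∅∪out(6)=∅
  fail(21) 'dacc': from fail(20)=23 chase 'c': 23→6→0 ⇒ 6;  out={4}∪out(6)={4}
  fail(27) 'bdad': from fail(26)=19 chase 'd': 19→22→0 ⇒ 1;  out={6}∪out(1)={6}
  fail(5) 'dcddb': from fail(4)=28 chase 'b': 28 ⇒ 29;  out={0}∪out(29)={0,7}
  fail(10) 'caabd': from fail(9)=11 chase 'd': 11 ⇒ 25;  out={1}∪out(25)={1}
  fail(15) 'bccda': from fail(14)=1 chase 'a': 1 ⇒ 19;  out=∅∪out(19)=∅
  fail(18) 'bcccd': from fail(17)=6 chase 'd': 6→0 ⇒ 1;  out={3}∪out(1)={3}
  fail(16) 'bccdad': from fail(15)=19 chase 'd': 19→22→0 ⇒ 1;  out={2}∪out(1)={2}

Text stream:
i=0 'c': node 0→6
i=1 'd': node 6→1 ·f
i=2 'b': node 1→11 ·f
i=3 'c': node 11→12
i=4 'c': node 12→13
i=5 'c': node 13→17
i=6 'd': node 17→18  → match P3@[2:6]
i=7 'c': node 18→2 ·f
i=8 'c': node 2→6 ·f
i=9 'c': node 6→6 ·f
i=10 'c': node 6→6 ·f
i=11 'a': node 6→7
i=12 'c': node 7→23 ·f
i=13 'a': node 23→24  → match P5@[11:13]
i=14 'd': node 24→1 ·f
i=15 'a': node 1→19
i=16 'a': node 19→22 ·f
i=17 'd': node 22→1 ·f
i=18 'a': node 1→19
i=19 'a': node 19→22 ·f
i=20 'b': node 22→11 ·f
i=21 'd': node 11→25
i=22 'a': node 25→26
i=23 'd': node 26→27  → match P6@[20:23]
i=24 'c': node 27→2 ·f
i=25 'a': node 2→7 ·f
i=26 'a': node 7→8
i=27 'b': node 8→9
i=28 'd': node 9→10  → match P1@[24:28]
i=29 'd': node 10→28 ·f
i=30 'c': node 28→2 ·f
i=31 'd': node 2→3
i=32 'd': node 3→4
i=33 'b': node 4→5  → match P0@[29:33],P7@[31:33]
i=34 'b': node 5→11 ·f
i=35 'c': node 11→12
i=36 'c': node 12→13
i=37 'c': node 13→17
i=38 'd': node 17→18  → match P3@[34:38]
i=39 'b': node 18→11 ·f
i=40 'a': node 11→22 ·f
i=41 'b': node 22→11 ·f
i=42 'b': node 11→11 ·f
i=43 'c': node 11→12
i=44 'c': node 12→13
i=45 'd': node 13→14
i=46 'a': node 14→15
i=47 'd': node 15→16  → match P2@[42:47]
i=48 'b': node 16→11 ·f
i=49 'a': node 11→22 ·f
i=50 'c': node 22→23
i=51 'd': node 23→1 ·f
i=52 'd': node 1→28
i=53 'a': node 28→19 ·f
i=54 'c': node 19→20
i=55 'c': node 20→21  → match P4@[52:55]

Result: [[6,3],[13,5],[23,6],[28,1],[33,0],[33,7],[38,3],[47,2],[55,4]]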